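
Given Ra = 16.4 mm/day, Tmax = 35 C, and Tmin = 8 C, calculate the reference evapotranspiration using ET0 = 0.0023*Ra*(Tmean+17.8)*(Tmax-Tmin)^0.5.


Tmean = (Tmax + Tmin)/2 = (35 + 8)/2 = 21.5
ET0 = 0.0023 * 16.4 * (21.5 + 17.8) * sqrt(35 - 8)
ET0 = 0.0023 * 16.4 * 39.3 * 5.196152

7.7028 mm/day


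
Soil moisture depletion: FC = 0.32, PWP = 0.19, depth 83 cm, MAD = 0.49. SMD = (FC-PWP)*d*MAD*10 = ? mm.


SMD = (FC - PWP) * d * MAD * 10
SMD = (0.32 - 0.19) * 83 * 0.49 * 10
SMD = 0.1300 * 83 * 0.49 * 10

52.8710 mm


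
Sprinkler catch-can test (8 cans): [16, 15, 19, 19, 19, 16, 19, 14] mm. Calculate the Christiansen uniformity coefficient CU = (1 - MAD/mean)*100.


mean = 17.125000 mm
MAD = 1.875000 mm
CU = (1 - 1.875000/17.125000)*100

89.0511 %


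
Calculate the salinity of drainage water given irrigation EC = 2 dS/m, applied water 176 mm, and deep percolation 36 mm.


EC_dw = EC_iw * D_iw / D_dw
EC_dw = 2 * 176 / 36
EC_dw = 352 / 36

9.7778 dS/m


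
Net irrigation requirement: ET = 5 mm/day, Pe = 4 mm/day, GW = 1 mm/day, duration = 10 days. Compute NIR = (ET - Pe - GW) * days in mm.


Daily deficit = ET - Pe - GW = 5 - 4 - 1 = 0 mm/day
NIR = 0 * 10 = 0 mm

0 mm


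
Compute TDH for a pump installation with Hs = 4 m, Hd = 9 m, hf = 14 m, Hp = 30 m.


TDH = Hs + Hd + hf + Hp = 4 + 9 + 14 + 30 = 57

57 m


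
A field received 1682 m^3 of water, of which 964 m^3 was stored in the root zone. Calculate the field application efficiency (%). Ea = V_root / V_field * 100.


Ea = V_root / V_field * 100 = 964 / 1682 * 100 = 57.3127%

57.3127 %


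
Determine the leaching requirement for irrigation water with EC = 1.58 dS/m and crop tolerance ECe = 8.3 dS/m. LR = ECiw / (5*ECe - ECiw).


LR = ECiw / (5*ECe - ECiw)
LR = 1.58 / (5*8.3 - 1.58)
LR = 1.58 / 39.9200

0.0396


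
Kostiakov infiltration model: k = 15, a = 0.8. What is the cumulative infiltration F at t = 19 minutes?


F = k * t^a = 15 * 19^0.8
F = 15 * 10.543939

158.1591 mm


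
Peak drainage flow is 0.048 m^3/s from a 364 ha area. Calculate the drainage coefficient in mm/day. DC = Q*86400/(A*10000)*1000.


DC = Q * 86400 / (A * 10000) * 1000
DC = 0.048 * 86400 / (364 * 10000) * 1000
DC = 4147200.0000 / 3640000

1.1393 mm/day


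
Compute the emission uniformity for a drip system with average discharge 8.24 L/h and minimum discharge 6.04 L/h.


EU = (q_min/q_avg)*100 = (6.04/8.24)*100 = 73.3010%

73.3010 %


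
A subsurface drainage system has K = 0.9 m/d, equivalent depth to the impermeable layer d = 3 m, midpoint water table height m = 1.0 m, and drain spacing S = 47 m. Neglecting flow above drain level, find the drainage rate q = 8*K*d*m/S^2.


q = 8*K*d*m/S^2
q = 8*0.9*3*1.0/47^2
q = 21.6000 / 2209

0.0098 m/d


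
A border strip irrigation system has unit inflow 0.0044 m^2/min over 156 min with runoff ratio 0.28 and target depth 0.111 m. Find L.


L = q*t/((1+r)*Z)
L = 0.0044*156/((1+0.28)*0.111)
L = 0.6864/0.14208

4.8311 m


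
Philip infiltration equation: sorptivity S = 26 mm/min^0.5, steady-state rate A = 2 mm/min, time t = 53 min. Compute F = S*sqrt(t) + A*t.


F = S*sqrt(t) + A*t
F = 26*sqrt(53) + 2*53
F = 26*7.280110 + 106

295.2829 mm


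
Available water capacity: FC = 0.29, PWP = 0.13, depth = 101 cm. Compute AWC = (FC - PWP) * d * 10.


AWC = (FC - PWP) * d * 10
AWC = (0.29 - 0.13) * 101 * 10
AWC = 0.1600 * 101 * 10

161.6000 mm


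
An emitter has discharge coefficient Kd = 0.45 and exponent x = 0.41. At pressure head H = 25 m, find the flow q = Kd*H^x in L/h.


q = Kd * H^x = 0.45 * 25^0.41 = 0.45 * 3.742445

1.6841 L/h


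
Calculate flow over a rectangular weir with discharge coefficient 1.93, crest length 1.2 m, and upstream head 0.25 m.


Q = C * L * H^(3/2) = 1.93 * 1.2 * 0.25^1.5 = 1.93 * 1.2 * 0.125000

0.2895 m^3/s


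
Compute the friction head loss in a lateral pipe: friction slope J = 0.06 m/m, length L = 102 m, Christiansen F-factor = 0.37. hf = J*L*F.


hf = J * L * F = 0.06 * 102 * 0.37 = 2.2644 m

2.2644 m


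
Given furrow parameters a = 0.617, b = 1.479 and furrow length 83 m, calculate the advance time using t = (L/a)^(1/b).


t = (L/a)^(1/b)
t = (83/0.617)^(1/1.479)
t = 134.521880^(1/1.479)

27.5009 min


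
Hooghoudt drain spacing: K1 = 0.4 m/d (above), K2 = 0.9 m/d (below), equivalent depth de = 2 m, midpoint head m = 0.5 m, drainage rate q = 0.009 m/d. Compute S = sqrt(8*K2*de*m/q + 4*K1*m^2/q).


S^2 = 8*K2*de*m/q + 4*K1*m^2/q
S^2 = 8*0.9*2*0.5/0.009 + 4*0.4*0.5^2/0.009
S = sqrt(844.4444)

29.0593 m


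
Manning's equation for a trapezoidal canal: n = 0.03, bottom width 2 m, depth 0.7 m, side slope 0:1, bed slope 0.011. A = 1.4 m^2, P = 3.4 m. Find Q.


R = A/P = 1.4/3.4 = 0.411765
Q = (1/0.03) * 1.4 * 0.411765^(2/3) * 0.011^0.5

2.7090 m^3/s


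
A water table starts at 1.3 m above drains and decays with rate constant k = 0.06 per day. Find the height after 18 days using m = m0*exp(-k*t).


m = m0 * exp(-k*t)
m = 1.3 * exp(-0.06 * 18)
m = 1.3 * exp(-1.0800)

0.4415 m


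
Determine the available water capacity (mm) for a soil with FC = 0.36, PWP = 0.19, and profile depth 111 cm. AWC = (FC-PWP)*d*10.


AWC = (FC - PWP) * d * 10
AWC = (0.36 - 0.19) * 111 * 10
AWC = 0.1700 * 111 * 10

188.7000 mm


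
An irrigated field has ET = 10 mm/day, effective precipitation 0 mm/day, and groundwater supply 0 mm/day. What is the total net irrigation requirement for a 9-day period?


Daily deficit = ET - Pe - GW = 10 - 0 - 0 = 10 mm/day
NIR = 10 * 9 = 90 mm

90.0000 mm


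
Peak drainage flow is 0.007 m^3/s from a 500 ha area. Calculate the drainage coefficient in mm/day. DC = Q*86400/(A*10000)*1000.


DC = Q * 86400 / (A * 10000) * 1000
DC = 0.007 * 86400 / (500 * 10000) * 1000
DC = 604800.0000 / 5000000

0.1210 mm/day


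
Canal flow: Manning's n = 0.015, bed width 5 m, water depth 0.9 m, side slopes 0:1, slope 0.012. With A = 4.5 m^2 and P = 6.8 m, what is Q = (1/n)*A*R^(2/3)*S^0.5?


R = A/P = 4.5/6.8 = 0.661765
Q = (1/0.015) * 4.5 * 0.661765^(2/3) * 0.012^0.5

24.9564 m^3/s


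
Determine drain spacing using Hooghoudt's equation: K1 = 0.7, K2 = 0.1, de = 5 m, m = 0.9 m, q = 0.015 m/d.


S^2 = 8*K2*de*m/q + 4*K1*m^2/q
S^2 = 8*0.1*5*0.9/0.015 + 4*0.7*0.9^2/0.015
S = sqrt(391.2000)

19.7788 m


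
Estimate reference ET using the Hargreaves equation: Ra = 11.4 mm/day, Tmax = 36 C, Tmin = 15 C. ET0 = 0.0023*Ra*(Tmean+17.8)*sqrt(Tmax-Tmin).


Tmean = (Tmax + Tmin)/2 = (36 + 15)/2 = 25.5
ET0 = 0.0023 * 11.4 * (25.5 + 17.8) * sqrt(36 - 15)
ET0 = 0.0023 * 11.4 * 43.3 * 4.582576

5.2027 mm/day


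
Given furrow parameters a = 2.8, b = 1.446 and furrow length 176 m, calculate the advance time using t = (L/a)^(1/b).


t = (L/a)^(1/b)
t = (176/2.8)^(1/1.446)
t = 62.857143^(1/1.446)

17.5257 min


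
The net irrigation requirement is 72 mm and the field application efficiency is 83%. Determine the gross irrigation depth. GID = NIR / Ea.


Ea = 83% = 0.83
GID = NIR / Ea = 72 / 0.83 = 86.7470 mm

86.7470 mm


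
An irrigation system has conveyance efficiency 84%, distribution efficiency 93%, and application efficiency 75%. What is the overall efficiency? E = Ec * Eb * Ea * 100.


Ec = 0.84, Eb = 0.93, Ea = 0.75
E = 0.84 * 0.93 * 0.75 * 100 = 58.5900%

58.5900 %


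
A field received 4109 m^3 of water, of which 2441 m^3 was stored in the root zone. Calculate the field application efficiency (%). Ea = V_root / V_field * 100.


Ea = V_root / V_field * 100 = 2441 / 4109 * 100 = 59.4062%

59.4062 %


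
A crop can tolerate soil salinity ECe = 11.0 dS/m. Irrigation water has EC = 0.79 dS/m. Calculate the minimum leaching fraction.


LR = ECiw / (5*ECe - ECiw)
LR = 0.79 / (5*11.0 - 0.79)
LR = 0.79 / 54.2100

0.0146


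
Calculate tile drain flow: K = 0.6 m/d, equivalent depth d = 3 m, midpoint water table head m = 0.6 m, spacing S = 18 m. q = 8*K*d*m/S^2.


q = 8*K*d*m/S^2
q = 8*0.6*3*0.6/18^2
q = 8.6400 / 324

0.0267 m/d


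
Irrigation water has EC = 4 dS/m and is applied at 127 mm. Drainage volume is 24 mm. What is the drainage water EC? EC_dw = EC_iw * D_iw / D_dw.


EC_dw = EC_iw * D_iw / D_dw
EC_dw = 4 * 127 / 24
EC_dw = 508 / 24

21.1667 dS/m


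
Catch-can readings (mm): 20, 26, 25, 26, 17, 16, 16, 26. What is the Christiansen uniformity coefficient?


mean = 21.500000 mm
MAD = 4.250000 mm
CU = (1 - 4.250000/21.500000)*100

80.2326 %


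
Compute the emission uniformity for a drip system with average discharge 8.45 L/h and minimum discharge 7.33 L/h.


EU = (q_min/q_avg)*100 = (7.33/8.45)*100 = 86.7456%

86.7456 %


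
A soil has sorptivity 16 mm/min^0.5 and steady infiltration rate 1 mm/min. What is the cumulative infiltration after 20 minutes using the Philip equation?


F = S*sqrt(t) + A*t
F = 16*sqrt(20) + 1*20
F = 16*4.472136 + 20

91.5542 mm


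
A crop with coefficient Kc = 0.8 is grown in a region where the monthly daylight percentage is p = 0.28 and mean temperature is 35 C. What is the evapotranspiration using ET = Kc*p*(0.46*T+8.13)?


ET = Kc * p * (0.46*T + 8.13)
ET = 0.8 * 0.28 * (0.46*35 + 8.13)
ET = 0.8 * 0.28 * 24.2300

5.4275 mm/day


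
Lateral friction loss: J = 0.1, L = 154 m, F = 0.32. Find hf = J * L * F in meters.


hf = J * L * F = 0.1 * 154 * 0.32 = 4.9280 m

4.9280 m


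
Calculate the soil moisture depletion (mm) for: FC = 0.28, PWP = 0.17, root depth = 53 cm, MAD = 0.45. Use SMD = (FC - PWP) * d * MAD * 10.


SMD = (FC - PWP) * d * MAD * 10
SMD = (0.28 - 0.17) * 53 * 0.45 * 10
SMD = 0.1100 * 53 * 0.45 * 10

26.2350 mm


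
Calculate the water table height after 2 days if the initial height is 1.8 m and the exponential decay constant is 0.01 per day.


m = m0 * exp(-k*t)
m = 1.8 * exp(-0.01 * 2)
m = 1.8 * exp(-0.0200)

1.7644 m


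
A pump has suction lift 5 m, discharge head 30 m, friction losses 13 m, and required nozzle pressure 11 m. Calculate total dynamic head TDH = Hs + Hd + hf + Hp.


TDH = Hs + Hd + hf + Hp = 5 + 30 + 13 + 11 = 59

59 m


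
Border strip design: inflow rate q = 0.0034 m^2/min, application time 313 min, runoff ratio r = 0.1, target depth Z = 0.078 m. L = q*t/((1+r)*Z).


L = q*t/((1+r)*Z)
L = 0.0034*313/((1+0.1)*0.078)
L = 1.0642/0.0858

12.4033 m


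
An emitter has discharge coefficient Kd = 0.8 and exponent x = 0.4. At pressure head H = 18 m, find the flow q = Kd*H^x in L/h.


q = Kd * H^x = 0.8 * 18^0.4 = 0.8 * 3.177672

2.5421 L/h


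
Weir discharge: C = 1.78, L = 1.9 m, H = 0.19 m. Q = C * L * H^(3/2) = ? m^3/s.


Q = C * L * H^(3/2) = 1.78 * 1.9 * 0.19^1.5 = 1.78 * 1.9 * 0.082819

0.2801 m^3/s


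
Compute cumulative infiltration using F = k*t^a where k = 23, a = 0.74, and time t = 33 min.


F = k * t^a = 23 * 33^0.74
F = 23 * 13.295367

305.7934 mm


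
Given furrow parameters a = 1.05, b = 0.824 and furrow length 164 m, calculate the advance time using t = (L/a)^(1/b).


t = (L/a)^(1/b)
t = (164/1.05)^(1/0.824)
t = 156.190476^(1/0.824)

459.4118 min


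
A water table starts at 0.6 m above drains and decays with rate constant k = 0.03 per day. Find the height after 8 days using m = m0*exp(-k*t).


m = m0 * exp(-k*t)
m = 0.6 * exp(-0.03 * 8)
m = 0.6 * exp(-0.2400)

0.4720 m


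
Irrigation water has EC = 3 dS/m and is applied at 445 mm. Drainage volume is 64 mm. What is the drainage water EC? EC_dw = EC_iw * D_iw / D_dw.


EC_dw = EC_iw * D_iw / D_dw
EC_dw = 3 * 445 / 64
EC_dw = 1335 / 64

20.8594 dS/m


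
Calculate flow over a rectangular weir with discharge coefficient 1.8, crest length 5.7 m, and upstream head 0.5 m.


Q = C * L * H^(3/2) = 1.8 * 5.7 * 0.5^1.5 = 1.8 * 5.7 * 0.353553

3.6275 m^3/s


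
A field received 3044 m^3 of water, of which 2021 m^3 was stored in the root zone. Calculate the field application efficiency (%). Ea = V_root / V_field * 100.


Ea = V_root / V_field * 100 = 2021 / 3044 * 100 = 66.3929%

66.3929 %


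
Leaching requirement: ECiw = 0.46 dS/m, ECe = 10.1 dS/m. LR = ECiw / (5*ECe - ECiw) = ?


LR = ECiw / (5*ECe - ECiw)
LR = 0.46 / (5*10.1 - 0.46)
LR = 0.46 / 50.0400

0.0092


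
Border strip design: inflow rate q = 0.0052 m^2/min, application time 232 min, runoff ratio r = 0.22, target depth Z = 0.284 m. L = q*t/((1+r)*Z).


L = q*t/((1+r)*Z)
L = 0.0052*232/((1+0.22)*0.284)
L = 1.2064/0.34648

3.4819 m


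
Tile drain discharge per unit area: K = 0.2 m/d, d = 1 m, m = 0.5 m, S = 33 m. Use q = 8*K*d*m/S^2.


q = 8*K*d*m/S^2
q = 8*0.2*1*0.5/33^2
q = 0.8000 / 1089

7.3462e-04 m/d


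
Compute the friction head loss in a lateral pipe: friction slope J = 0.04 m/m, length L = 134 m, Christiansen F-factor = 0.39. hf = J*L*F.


hf = J * L * F = 0.04 * 134 * 0.39 = 2.0904 m

2.0904 m


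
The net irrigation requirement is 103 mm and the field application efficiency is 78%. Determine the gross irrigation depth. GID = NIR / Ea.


Ea = 78% = 0.78
GID = NIR / Ea = 103 / 0.78 = 132.0513 mm

132.0513 mm


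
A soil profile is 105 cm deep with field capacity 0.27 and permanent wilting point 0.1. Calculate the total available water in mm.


AWC = (FC - PWP) * d * 10
AWC = (0.27 - 0.1) * 105 * 10
AWC = 0.1700 * 105 * 10

178.5000 mm


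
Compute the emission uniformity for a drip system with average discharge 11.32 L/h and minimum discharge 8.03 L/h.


EU = (q_min/q_avg)*100 = (8.03/11.32)*100 = 70.9364%

70.9364 %


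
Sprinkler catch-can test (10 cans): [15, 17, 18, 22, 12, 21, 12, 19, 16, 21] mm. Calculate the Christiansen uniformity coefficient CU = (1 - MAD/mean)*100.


mean = 17.300000 mm
MAD = 2.900000 mm
CU = (1 - 2.900000/17.300000)*100

83.2370 %


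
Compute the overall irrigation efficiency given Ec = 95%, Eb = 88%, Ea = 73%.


Ec = 0.95, Eb = 0.88, Ea = 0.73
E = 0.95 * 0.88 * 0.73 * 100 = 61.0280%

61.0280 %


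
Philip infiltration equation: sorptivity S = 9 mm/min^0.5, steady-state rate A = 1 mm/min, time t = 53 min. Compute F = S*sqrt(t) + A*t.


F = S*sqrt(t) + A*t
F = 9*sqrt(53) + 1*53
F = 9*7.280110 + 53

118.5210 mm


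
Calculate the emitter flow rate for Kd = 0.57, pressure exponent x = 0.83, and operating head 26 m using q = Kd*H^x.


q = Kd * H^x = 0.57 * 26^0.83 = 0.57 * 14.942659

8.5173 L/h


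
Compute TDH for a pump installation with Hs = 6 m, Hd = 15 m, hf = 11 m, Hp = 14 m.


TDH = Hs + Hd + hf + Hp = 6 + 15 + 11 + 14 = 46

46 m


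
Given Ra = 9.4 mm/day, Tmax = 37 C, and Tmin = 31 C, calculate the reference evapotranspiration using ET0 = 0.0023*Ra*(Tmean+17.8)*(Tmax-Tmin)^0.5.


Tmean = (Tmax + Tmin)/2 = (37 + 31)/2 = 34.0
ET0 = 0.0023 * 9.4 * (34.0 + 17.8) * sqrt(37 - 31)
ET0 = 0.0023 * 9.4 * 51.8 * 2.449490

2.7432 mm/day


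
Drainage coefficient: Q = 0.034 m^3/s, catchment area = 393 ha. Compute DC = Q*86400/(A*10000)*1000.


DC = Q * 86400 / (A * 10000) * 1000
DC = 0.034 * 86400 / (393 * 10000) * 1000
DC = 2937600.0000 / 3930000

0.7475 mm/day


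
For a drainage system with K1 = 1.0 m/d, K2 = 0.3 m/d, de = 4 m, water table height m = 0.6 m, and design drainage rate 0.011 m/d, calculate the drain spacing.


S^2 = 8*K2*de*m/q + 4*K1*m^2/q
S^2 = 8*0.3*4*0.6/0.011 + 4*1.0*0.6^2/0.011
S = sqrt(654.5455)

25.5841 m


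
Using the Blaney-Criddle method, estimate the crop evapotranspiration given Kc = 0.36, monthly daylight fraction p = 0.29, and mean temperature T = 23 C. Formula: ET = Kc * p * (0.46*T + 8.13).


ET = Kc * p * (0.46*T + 8.13)
ET = 0.36 * 0.29 * (0.46*23 + 8.13)
ET = 0.36 * 0.29 * 18.7100

1.9533 mm/day


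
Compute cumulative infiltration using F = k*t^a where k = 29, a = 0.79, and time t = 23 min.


F = k * t^a = 29 * 23^0.79
F = 29 * 11.905976

345.2733 mm


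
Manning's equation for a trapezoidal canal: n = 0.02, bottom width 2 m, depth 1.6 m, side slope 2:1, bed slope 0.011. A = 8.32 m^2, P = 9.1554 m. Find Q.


R = A/P = 8.32/9.1554 = 0.908753
Q = (1/0.02) * 8.32 * 0.908753^(2/3) * 0.011^0.5

40.9343 m^3/s


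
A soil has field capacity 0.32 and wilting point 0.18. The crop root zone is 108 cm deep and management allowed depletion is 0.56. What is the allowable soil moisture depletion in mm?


SMD = (FC - PWP) * d * MAD * 10
SMD = (0.32 - 0.18) * 108 * 0.56 * 10
SMD = 0.1400 * 108 * 0.56 * 10

84.6720 mm


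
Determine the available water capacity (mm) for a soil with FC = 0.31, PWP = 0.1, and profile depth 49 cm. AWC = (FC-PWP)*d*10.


AWC = (FC - PWP) * d * 10
AWC = (0.31 - 0.1) * 49 * 10
AWC = 0.2100 * 49 * 10

102.9000 mm


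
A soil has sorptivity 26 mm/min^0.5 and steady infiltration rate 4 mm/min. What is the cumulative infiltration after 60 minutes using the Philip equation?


F = S*sqrt(t) + A*t
F = 26*sqrt(60) + 4*60
F = 26*7.745967 + 240

441.3951 mm


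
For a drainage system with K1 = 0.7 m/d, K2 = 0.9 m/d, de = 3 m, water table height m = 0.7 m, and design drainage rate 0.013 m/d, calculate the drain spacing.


S^2 = 8*K2*de*m/q + 4*K1*m^2/q
S^2 = 8*0.9*3*0.7/0.013 + 4*0.7*0.7^2/0.013
S = sqrt(1268.6154)

35.6176 m


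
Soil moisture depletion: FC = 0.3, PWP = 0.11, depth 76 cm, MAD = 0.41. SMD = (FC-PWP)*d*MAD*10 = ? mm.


SMD = (FC - PWP) * d * MAD * 10
SMD = (0.3 - 0.11) * 76 * 0.41 * 10
SMD = 0.1900 * 76 * 0.41 * 10

59.2040 mm


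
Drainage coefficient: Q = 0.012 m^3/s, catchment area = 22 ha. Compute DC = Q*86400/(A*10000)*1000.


DC = Q * 86400 / (A * 10000) * 1000
DC = 0.012 * 86400 / (22 * 10000) * 1000
DC = 1036800.0000 / 220000

4.7127 mm/day


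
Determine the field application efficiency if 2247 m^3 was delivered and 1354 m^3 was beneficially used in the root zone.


Ea = V_root / V_field * 100 = 1354 / 2247 * 100 = 60.2581%

60.2581 %


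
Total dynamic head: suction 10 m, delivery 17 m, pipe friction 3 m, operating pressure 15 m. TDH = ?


TDH = Hs + Hd + hf + Hp = 10 + 17 + 3 + 15 = 45

45 m


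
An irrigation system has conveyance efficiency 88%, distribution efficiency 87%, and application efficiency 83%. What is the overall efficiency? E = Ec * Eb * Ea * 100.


Ec = 0.88, Eb = 0.87, Ea = 0.83
E = 0.88 * 0.87 * 0.83 * 100 = 63.5448%

63.5448 %


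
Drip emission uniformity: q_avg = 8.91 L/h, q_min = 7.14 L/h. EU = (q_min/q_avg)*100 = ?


EU = (q_min/q_avg)*100 = (7.14/8.91)*100 = 80.1347%

80.1347 %


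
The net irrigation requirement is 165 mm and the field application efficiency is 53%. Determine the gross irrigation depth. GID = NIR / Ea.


Ea = 53% = 0.53
GID = NIR / Ea = 165 / 0.53 = 311.3208 mm

311.3208 mm


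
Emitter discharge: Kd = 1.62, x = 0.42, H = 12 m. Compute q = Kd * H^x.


q = Kd * H^x = 1.62 * 12^0.42 = 1.62 * 2.839593

4.6001 L/h


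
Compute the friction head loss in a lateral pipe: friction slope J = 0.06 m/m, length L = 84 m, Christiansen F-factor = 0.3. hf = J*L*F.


hf = J * L * F = 0.06 * 84 * 0.3 = 1.5120 m

1.5120 m


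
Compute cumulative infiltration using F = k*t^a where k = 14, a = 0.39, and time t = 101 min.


F = k * t^a = 14 * 101^0.39
F = 14 * 6.049024

84.6863 mm


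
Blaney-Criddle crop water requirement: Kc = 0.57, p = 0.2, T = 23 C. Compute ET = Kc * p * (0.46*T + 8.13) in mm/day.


ET = Kc * p * (0.46*T + 8.13)
ET = 0.57 * 0.2 * (0.46*23 + 8.13)
ET = 0.57 * 0.2 * 18.7100

2.1329 mm/day


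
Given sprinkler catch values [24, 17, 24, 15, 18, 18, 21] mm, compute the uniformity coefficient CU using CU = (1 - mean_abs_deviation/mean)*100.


mean = 19.571429 mm
MAD = 2.938776 mm
CU = (1 - 2.938776/19.571429)*100

84.9844 %


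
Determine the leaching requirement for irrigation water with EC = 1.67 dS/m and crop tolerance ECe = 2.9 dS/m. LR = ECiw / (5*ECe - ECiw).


LR = ECiw / (5*ECe - ECiw)
LR = 1.67 / (5*2.9 - 1.67)
LR = 1.67 / 12.8300

0.1302


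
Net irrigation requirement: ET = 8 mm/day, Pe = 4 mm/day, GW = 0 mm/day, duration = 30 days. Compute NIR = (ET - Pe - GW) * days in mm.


Daily deficit = ET - Pe - GW = 8 - 4 - 0 = 4 mm/day
NIR = 4 * 30 = 120 mm

120.0000 mm


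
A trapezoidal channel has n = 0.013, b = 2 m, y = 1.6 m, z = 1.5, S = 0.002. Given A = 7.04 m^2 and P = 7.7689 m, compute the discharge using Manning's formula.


R = A/P = 7.04/7.7689 = 0.906177
Q = (1/0.013) * 7.04 * 0.906177^(2/3) * 0.002^0.5

22.6788 m^3/s


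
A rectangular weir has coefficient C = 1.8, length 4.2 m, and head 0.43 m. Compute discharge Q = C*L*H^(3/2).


Q = C * L * H^(3/2) = 1.8 * 4.2 * 0.43^1.5 = 1.8 * 4.2 * 0.281970

2.1317 m^3/s


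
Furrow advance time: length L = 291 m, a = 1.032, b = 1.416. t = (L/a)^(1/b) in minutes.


t = (L/a)^(1/b)
t = (291/1.032)^(1/1.416)
t = 281.976744^(1/1.416)

53.7498 min


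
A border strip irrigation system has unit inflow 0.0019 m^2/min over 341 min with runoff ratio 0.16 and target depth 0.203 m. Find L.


L = q*t/((1+r)*Z)
L = 0.0019*341/((1+0.16)*0.203)
L = 0.6479/0.23548

2.7514 m


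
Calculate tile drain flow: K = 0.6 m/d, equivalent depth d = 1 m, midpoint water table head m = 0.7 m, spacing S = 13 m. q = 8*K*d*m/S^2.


q = 8*K*d*m/S^2
q = 8*0.6*1*0.7/13^2
q = 3.3600 / 169

0.0199 m/d


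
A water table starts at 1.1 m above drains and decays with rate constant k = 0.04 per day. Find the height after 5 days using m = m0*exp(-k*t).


m = m0 * exp(-k*t)
m = 1.1 * exp(-0.04 * 5)
m = 1.1 * exp(-0.2000)

0.9006 m


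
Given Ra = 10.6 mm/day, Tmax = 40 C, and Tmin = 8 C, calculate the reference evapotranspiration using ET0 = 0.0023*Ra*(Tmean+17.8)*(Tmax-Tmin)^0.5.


Tmean = (Tmax + Tmin)/2 = (40 + 8)/2 = 24.0
ET0 = 0.0023 * 10.6 * (24.0 + 17.8) * sqrt(40 - 8)
ET0 = 0.0023 * 10.6 * 41.8 * 5.656854

5.7648 mm/day


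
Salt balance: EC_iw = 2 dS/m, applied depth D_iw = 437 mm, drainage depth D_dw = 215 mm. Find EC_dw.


EC_dw = EC_iw * D_iw / D_dw
EC_dw = 2 * 437 / 215
EC_dw = 874 / 215

4.0651 dS/m


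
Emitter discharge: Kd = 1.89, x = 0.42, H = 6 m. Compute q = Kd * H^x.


q = Kd * H^x = 1.89 * 6^0.42 = 1.89 * 2.122382

4.0113 L/h


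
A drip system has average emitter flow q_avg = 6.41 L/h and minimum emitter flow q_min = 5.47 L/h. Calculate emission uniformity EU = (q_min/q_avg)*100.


EU = (q_min/q_avg)*100 = (5.47/6.41)*100 = 85.3354%

85.3354 %


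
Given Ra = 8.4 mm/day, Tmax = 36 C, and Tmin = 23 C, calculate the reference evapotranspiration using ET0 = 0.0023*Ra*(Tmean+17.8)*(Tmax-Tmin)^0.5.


Tmean = (Tmax + Tmin)/2 = (36 + 23)/2 = 29.5
ET0 = 0.0023 * 8.4 * (29.5 + 17.8) * sqrt(36 - 23)
ET0 = 0.0023 * 8.4 * 47.3 * 3.605551

3.2949 mm/day


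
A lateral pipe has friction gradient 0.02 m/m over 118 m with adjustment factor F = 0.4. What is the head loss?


hf = J * L * F = 0.02 * 118 * 0.4 = 0.9440 m

0.9440 m


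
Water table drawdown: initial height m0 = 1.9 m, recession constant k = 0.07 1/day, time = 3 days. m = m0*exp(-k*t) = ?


m = m0 * exp(-k*t)
m = 1.9 * exp(-0.07 * 3)
m = 1.9 * exp(-0.2100)

1.5401 m


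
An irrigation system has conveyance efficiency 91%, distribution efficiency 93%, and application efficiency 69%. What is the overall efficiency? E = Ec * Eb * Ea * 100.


Ec = 0.91, Eb = 0.93, Ea = 0.69
E = 0.91 * 0.93 * 0.69 * 100 = 58.3947%

58.3947 %


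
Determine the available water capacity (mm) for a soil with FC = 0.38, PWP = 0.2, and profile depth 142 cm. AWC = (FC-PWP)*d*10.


AWC = (FC - PWP) * d * 10
AWC = (0.38 - 0.2) * 142 * 10
AWC = 0.1800 * 142 * 10

255.6000 mm


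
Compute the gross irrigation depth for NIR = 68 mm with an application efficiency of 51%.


Ea = 51% = 0.51
GID = NIR / Ea = 68 / 0.51 = 133.3333 mm

133.3333 mm


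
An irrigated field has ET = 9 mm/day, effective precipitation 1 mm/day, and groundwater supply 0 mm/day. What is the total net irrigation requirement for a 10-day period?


Daily deficit = ET - Pe - GW = 9 - 1 - 0 = 8 mm/day
NIR = 8 * 10 = 80 mm

80.0000 mm


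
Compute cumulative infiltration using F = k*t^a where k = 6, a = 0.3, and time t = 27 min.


F = k * t^a = 6 * 27^0.3
F = 6 * 2.687875

16.1273 mm


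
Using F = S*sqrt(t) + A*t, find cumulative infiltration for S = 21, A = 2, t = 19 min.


F = S*sqrt(t) + A*t
F = 21*sqrt(19) + 2*19
F = 21*4.358899 + 38

129.5369 mm


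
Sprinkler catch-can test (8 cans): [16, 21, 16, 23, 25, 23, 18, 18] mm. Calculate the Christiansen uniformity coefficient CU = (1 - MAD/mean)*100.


mean = 20.000000 mm
MAD = 3.000000 mm
CU = (1 - 3.000000/20.000000)*100

85.0000 %


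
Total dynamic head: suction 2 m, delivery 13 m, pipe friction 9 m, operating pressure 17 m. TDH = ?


TDH = Hs + Hd + hf + Hp = 2 + 13 + 9 + 17 = 41

41 m


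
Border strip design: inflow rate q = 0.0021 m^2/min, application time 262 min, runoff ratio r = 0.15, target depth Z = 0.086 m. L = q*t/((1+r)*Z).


L = q*t/((1+r)*Z)
L = 0.0021*262/((1+0.15)*0.086)
L = 0.5502/0.0989

5.5632 m


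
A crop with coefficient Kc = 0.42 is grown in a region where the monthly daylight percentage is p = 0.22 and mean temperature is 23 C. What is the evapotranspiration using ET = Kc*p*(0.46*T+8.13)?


ET = Kc * p * (0.46*T + 8.13)
ET = 0.42 * 0.22 * (0.46*23 + 8.13)
ET = 0.42 * 0.22 * 18.7100

1.7288 mm/day


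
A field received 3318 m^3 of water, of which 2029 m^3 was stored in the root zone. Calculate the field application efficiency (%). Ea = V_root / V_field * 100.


Ea = V_root / V_field * 100 = 2029 / 3318 * 100 = 61.1513%

61.1513 %


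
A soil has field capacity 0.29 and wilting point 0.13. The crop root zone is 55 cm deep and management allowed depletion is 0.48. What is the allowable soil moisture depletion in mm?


SMD = (FC - PWP) * d * MAD * 10
SMD = (0.29 - 0.13) * 55 * 0.48 * 10
SMD = 0.1600 * 55 * 0.48 * 10

42.2400 mm


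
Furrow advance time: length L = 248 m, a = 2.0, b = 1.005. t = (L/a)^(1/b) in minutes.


t = (L/a)^(1/b)
t = (248/2.0)^(1/1.005)
t = 124.000000^(1/1.005)

121.0617 min


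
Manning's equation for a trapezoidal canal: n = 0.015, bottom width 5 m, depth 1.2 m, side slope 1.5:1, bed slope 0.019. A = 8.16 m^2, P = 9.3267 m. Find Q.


R = A/P = 8.16/9.3267 = 0.874908
Q = (1/0.015) * 8.16 * 0.874908^(2/3) * 0.019^0.5

68.5937 m^3/s


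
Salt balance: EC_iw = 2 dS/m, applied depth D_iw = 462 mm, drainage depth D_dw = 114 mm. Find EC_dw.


EC_dw = EC_iw * D_iw / D_dw
EC_dw = 2 * 462 / 114
EC_dw = 924 / 114

8.1053 dS/m


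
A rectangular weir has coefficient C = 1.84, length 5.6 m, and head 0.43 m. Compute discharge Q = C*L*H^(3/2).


Q = C * L * H^(3/2) = 1.84 * 5.6 * 0.43^1.5 = 1.84 * 5.6 * 0.281970

2.9054 m^3/s


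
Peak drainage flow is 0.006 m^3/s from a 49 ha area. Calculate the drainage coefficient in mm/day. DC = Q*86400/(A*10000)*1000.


DC = Q * 86400 / (A * 10000) * 1000
DC = 0.006 * 86400 / (49 * 10000) * 1000
DC = 518400.0000 / 490000

1.0580 mm/day


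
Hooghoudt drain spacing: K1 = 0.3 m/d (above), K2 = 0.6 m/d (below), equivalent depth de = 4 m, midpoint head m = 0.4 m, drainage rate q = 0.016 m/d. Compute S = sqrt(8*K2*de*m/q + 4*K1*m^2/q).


S^2 = 8*K2*de*m/q + 4*K1*m^2/q
S^2 = 8*0.6*4*0.4/0.016 + 4*0.3*0.4^2/0.016
S = sqrt(492.0000)

22.1811 m


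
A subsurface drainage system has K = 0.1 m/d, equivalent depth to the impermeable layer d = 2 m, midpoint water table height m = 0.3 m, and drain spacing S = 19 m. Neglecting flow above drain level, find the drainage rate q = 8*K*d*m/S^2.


q = 8*K*d*m/S^2
q = 8*0.1*2*0.3/19^2
q = 0.4800 / 361

0.0013 m/d


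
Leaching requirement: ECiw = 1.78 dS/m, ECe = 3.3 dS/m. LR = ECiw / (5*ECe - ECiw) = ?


LR = ECiw / (5*ECe - ECiw)
LR = 1.78 / (5*3.3 - 1.78)
LR = 1.78 / 14.7200

0.1209


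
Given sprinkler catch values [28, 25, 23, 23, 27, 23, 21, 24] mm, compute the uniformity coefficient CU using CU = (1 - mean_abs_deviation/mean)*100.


mean = 24.250000 mm
MAD = 1.812500 mm
CU = (1 - 1.812500/24.250000)*100

92.5258 %


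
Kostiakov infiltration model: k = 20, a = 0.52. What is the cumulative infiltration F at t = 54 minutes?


F = k * t^a = 20 * 54^0.52
F = 20 * 7.958748

159.1750 mm


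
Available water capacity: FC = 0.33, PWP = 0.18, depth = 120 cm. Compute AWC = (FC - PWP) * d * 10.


AWC = (FC - PWP) * d * 10
AWC = (0.33 - 0.18) * 120 * 10
AWC = 0.1500 * 120 * 10

180.0000 mm


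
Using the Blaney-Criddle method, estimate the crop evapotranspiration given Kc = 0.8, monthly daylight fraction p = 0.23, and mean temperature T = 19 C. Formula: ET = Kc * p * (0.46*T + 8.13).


ET = Kc * p * (0.46*T + 8.13)
ET = 0.8 * 0.23 * (0.46*19 + 8.13)
ET = 0.8 * 0.23 * 16.8700

3.1041 mm/day


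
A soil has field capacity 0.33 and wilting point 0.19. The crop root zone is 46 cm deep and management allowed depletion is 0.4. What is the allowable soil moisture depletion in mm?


SMD = (FC - PWP) * d * MAD * 10
SMD = (0.33 - 0.19) * 46 * 0.4 * 10
SMD = 0.1400 * 46 * 0.4 * 10

25.7600 mm


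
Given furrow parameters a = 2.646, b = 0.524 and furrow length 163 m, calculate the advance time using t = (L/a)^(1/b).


t = (L/a)^(1/b)
t = (163/2.646)^(1/0.524)
t = 61.602419^(1/0.524)

2601.7341 min


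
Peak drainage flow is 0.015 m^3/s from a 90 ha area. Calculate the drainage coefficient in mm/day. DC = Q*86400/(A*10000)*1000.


DC = Q * 86400 / (A * 10000) * 1000
DC = 0.015 * 86400 / (90 * 10000) * 1000
DC = 1296000.0000 / 900000

1.4400 mm/day


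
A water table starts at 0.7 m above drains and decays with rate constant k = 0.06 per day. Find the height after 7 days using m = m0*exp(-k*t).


m = m0 * exp(-k*t)
m = 0.7 * exp(-0.06 * 7)
m = 0.7 * exp(-0.4200)

0.4599 m


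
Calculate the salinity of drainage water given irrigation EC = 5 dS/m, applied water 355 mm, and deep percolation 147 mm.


EC_dw = EC_iw * D_iw / D_dw
EC_dw = 5 * 355 / 147
EC_dw = 1775 / 147

12.0748 dS/m


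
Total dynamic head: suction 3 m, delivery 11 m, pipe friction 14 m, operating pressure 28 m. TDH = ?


TDH = Hs + Hd + hf + Hp = 3 + 11 + 14 + 28 = 56

56 m


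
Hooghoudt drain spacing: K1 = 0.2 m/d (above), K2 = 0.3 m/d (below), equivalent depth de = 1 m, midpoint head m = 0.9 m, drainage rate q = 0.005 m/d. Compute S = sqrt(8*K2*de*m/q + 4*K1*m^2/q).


S^2 = 8*K2*de*m/q + 4*K1*m^2/q
S^2 = 8*0.3*1*0.9/0.005 + 4*0.2*0.9^2/0.005
S = sqrt(561.6000)

23.6981 m


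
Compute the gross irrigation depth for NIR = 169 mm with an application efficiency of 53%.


Ea = 53% = 0.53
GID = NIR / Ea = 169 / 0.53 = 318.8679 mm

318.8679 mm


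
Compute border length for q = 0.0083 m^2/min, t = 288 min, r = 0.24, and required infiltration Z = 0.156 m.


L = q*t/((1+r)*Z)
L = 0.0083*288/((1+0.24)*0.156)
L = 2.3904/0.19344

12.3573 m


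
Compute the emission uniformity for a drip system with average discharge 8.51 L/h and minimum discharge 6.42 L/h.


EU = (q_min/q_avg)*100 = (6.42/8.51)*100 = 75.4407%

75.4407 %


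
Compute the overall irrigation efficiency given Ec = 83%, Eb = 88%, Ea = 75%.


Ec = 0.83, Eb = 0.88, Ea = 0.75
E = 0.83 * 0.88 * 0.75 * 100 = 54.7800%

54.7800 %


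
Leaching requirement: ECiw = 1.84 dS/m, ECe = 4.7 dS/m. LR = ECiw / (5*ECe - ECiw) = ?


LR = ECiw / (5*ECe - ECiw)
LR = 1.84 / (5*4.7 - 1.84)
LR = 1.84 / 21.6600

0.0849


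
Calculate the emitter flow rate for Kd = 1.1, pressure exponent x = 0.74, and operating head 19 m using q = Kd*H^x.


q = Kd * H^x = 1.1 * 19^0.74 = 1.1 * 8.836447

9.7201 L/h


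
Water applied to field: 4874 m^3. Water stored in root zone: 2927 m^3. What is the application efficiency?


Ea = V_root / V_field * 100 = 2927 / 4874 * 100 = 60.0533%

60.0533 %


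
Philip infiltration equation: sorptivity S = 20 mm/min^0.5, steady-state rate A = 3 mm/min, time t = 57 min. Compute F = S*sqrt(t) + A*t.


F = S*sqrt(t) + A*t
F = 20*sqrt(57) + 3*57
F = 20*7.549834 + 171

321.9967 mm


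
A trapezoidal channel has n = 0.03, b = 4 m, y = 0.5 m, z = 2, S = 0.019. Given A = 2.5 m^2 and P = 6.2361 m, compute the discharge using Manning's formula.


R = A/P = 2.5/6.2361 = 0.400892
Q = (1/0.03) * 2.5 * 0.400892^(2/3) * 0.019^0.5

6.2452 m^3/s


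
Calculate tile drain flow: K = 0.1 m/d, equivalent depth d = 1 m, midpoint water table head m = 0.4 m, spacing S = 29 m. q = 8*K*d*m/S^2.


q = 8*K*d*m/S^2
q = 8*0.1*1*0.4/29^2
q = 0.3200 / 841

3.8050e-04 m/d


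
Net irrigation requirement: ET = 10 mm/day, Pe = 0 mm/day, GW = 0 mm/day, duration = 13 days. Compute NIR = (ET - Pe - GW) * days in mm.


Daily deficit = ET - Pe - GW = 10 - 0 - 0 = 10 mm/day
NIR = 10 * 13 = 130 mm

130.0000 mm


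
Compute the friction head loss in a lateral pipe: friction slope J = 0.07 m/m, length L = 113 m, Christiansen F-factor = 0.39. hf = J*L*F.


hf = J * L * F = 0.07 * 113 * 0.39 = 3.0849 m

3.0849 m


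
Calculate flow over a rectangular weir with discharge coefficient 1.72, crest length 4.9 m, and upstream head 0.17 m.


Q = C * L * H^(3/2) = 1.72 * 4.9 * 0.17^1.5 = 1.72 * 4.9 * 0.070093

0.5907 m^3/s


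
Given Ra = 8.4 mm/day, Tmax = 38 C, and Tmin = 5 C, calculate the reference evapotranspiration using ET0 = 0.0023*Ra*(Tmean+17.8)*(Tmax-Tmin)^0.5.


Tmean = (Tmax + Tmin)/2 = (38 + 5)/2 = 21.5
ET0 = 0.0023 * 8.4 * (21.5 + 17.8) * sqrt(38 - 5)
ET0 = 0.0023 * 8.4 * 39.3 * 5.744563

4.3617 mm/day


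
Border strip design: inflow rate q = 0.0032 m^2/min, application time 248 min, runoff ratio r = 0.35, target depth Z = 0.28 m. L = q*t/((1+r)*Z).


L = q*t/((1+r)*Z)
L = 0.0032*248/((1+0.35)*0.28)
L = 0.7936/0.378

2.0995 m


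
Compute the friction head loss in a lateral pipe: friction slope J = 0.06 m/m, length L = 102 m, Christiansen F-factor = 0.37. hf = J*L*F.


hf = J * L * F = 0.06 * 102 * 0.37 = 2.2644 m

2.2644 m


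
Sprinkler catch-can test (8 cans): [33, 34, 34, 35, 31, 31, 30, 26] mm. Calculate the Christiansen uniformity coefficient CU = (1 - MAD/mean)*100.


mean = 31.750000 mm
MAD = 2.250000 mm
CU = (1 - 2.250000/31.750000)*100

92.9134 %


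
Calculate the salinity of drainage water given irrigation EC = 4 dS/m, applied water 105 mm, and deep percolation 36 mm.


EC_dw = EC_iw * D_iw / D_dw
EC_dw = 4 * 105 / 36
EC_dw = 420 / 36

11.6667 dS/m


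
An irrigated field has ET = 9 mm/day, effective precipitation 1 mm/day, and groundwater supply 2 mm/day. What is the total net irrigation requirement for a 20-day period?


Daily deficit = ET - Pe - GW = 9 - 1 - 2 = 6 mm/day
NIR = 6 * 20 = 120 mm

120.0000 mm


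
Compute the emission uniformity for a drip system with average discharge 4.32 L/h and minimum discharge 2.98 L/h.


EU = (q_min/q_avg)*100 = (2.98/4.32)*100 = 68.9815%

68.9815 %


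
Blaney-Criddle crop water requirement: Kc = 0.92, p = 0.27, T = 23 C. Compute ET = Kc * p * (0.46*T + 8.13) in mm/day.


ET = Kc * p * (0.46*T + 8.13)
ET = 0.92 * 0.27 * (0.46*23 + 8.13)
ET = 0.92 * 0.27 * 18.7100

4.6476 mm/day


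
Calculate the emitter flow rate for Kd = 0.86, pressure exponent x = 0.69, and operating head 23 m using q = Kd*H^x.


q = Kd * H^x = 0.86 * 23^0.69 = 0.86 * 8.701462

7.4833 L/h


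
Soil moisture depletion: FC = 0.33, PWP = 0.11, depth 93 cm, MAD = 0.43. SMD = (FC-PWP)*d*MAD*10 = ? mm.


SMD = (FC - PWP) * d * MAD * 10
SMD = (0.33 - 0.11) * 93 * 0.43 * 10
SMD = 0.2200 * 93 * 0.43 * 10

87.9780 mm


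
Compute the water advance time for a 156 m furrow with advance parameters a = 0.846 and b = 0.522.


t = (L/a)^(1/b)
t = (156/0.846)^(1/0.522)
t = 184.397163^(1/0.522)

21904.0970 min


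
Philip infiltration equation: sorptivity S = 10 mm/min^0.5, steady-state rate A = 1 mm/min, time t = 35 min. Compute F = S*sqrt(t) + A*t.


F = S*sqrt(t) + A*t
F = 10*sqrt(35) + 1*35
F = 10*5.916080 + 35

94.1608 mm


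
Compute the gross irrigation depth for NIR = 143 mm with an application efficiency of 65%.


Ea = 65% = 0.65
GID = NIR / Ea = 143 / 0.65 = 220.0000 mm

220.0000 mm


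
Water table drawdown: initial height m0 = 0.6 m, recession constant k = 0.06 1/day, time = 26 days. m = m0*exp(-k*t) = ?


m = m0 * exp(-k*t)
m = 0.6 * exp(-0.06 * 26)
m = 0.6 * exp(-1.5600)

0.1261 m


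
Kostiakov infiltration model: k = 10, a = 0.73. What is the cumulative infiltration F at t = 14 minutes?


F = k * t^a = 10 * 14^0.73
F = 10 * 6.865520

68.6552 mm


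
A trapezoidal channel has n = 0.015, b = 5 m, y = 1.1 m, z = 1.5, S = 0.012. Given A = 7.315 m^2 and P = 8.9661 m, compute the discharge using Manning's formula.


R = A/P = 7.315/8.9661 = 0.815851
Q = (1/0.015) * 7.315 * 0.815851^(2/3) * 0.012^0.5

46.6431 m^3/s


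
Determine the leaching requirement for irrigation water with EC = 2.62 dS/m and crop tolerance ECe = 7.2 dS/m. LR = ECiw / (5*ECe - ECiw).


LR = ECiw / (5*ECe - ECiw)
LR = 2.62 / (5*7.2 - 2.62)
LR = 2.62 / 33.3800

0.0785


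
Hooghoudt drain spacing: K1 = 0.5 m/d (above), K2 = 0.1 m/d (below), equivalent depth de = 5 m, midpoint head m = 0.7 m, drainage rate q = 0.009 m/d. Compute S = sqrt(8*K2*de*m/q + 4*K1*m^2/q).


S^2 = 8*K2*de*m/q + 4*K1*m^2/q
S^2 = 8*0.1*5*0.7/0.009 + 4*0.5*0.7^2/0.009
S = sqrt(420.0000)

20.4939 m


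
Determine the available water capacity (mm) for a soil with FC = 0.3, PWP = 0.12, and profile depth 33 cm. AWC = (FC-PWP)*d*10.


AWC = (FC - PWP) * d * 10
AWC = (0.3 - 0.12) * 33 * 10
AWC = 0.1800 * 33 * 10

59.4000 mm


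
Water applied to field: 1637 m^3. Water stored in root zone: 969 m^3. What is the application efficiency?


Ea = V_root / V_field * 100 = 969 / 1637 * 100 = 59.1936%

59.1936 %


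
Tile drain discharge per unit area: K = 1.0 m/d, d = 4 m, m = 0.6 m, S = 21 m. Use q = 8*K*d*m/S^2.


q = 8*K*d*m/S^2
q = 8*1.0*4*0.6/21^2
q = 19.2000 / 441

0.0435 m/d


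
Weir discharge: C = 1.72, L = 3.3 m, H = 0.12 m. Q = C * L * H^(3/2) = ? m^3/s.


Q = C * L * H^(3/2) = 1.72 * 3.3 * 0.12^1.5 = 1.72 * 3.3 * 0.041569

0.2359 m^3/s


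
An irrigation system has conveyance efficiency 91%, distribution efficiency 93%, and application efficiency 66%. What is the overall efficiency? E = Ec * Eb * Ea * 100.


Ec = 0.91, Eb = 0.93, Ea = 0.66
E = 0.91 * 0.93 * 0.66 * 100 = 55.8558%

55.8558 %


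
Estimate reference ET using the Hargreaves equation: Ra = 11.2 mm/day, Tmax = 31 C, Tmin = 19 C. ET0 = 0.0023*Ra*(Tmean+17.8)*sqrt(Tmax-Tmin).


Tmean = (Tmax + Tmin)/2 = (31 + 19)/2 = 25.0
ET0 = 0.0023 * 11.2 * (25.0 + 17.8) * sqrt(31 - 19)
ET0 = 0.0023 * 11.2 * 42.8 * 3.464102

3.8193 mm/day


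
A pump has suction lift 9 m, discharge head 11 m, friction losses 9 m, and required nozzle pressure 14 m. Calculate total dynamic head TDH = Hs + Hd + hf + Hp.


TDH = Hs + Hd + hf + Hp = 9 + 11 + 9 + 14 = 43

43 m


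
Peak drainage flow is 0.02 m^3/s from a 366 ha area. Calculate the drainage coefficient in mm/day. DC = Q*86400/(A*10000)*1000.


DC = Q * 86400 / (A * 10000) * 1000
DC = 0.02 * 86400 / (366 * 10000) * 1000
DC = 1728000.0000 / 3660000

0.4721 mm/day


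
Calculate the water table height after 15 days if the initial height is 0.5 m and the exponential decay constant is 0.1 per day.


m = m0 * exp(-k*t)
m = 0.5 * exp(-0.1 * 15)
m = 0.5 * exp(-1.5000)

0.1116 m


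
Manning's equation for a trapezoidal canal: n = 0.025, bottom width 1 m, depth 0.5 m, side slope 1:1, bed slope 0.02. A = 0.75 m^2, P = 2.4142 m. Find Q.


R = A/P = 0.75/2.4142 = 0.310662
Q = (1/0.025) * 0.75 * 0.310662^(2/3) * 0.02^0.5

1.9461 m^3/s


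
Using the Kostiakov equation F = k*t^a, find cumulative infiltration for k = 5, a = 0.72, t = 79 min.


F = k * t^a = 5 * 79^0.72
F = 5 * 23.242964

116.2148 mm


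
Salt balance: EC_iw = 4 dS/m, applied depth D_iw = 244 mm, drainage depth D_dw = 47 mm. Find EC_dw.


EC_dw = EC_iw * D_iw / D_dw
EC_dw = 4 * 244 / 47
EC_dw = 976 / 47

20.7660 dS/m
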